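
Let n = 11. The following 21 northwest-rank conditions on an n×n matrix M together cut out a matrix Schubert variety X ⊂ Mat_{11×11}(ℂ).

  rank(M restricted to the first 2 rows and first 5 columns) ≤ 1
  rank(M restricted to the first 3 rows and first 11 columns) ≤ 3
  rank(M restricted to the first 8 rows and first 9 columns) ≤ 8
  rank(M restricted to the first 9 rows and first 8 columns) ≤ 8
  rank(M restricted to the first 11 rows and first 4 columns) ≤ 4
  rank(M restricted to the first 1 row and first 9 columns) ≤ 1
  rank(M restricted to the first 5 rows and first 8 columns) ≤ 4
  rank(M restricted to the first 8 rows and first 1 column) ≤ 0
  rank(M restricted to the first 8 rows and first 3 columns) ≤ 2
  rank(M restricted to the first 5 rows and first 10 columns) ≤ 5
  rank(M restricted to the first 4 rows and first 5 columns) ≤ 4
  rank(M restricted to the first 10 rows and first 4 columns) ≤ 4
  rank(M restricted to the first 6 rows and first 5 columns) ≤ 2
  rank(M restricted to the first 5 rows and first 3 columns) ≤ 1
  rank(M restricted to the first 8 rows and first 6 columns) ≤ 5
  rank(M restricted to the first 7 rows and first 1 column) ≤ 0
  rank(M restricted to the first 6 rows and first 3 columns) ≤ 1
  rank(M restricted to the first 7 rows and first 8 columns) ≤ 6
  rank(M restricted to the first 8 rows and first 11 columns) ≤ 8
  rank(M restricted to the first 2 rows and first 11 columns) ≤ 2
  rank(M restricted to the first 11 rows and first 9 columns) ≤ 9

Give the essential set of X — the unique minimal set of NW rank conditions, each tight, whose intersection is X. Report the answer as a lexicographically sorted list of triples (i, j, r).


Recovering R(i,j) via the rank-extension bound from the 21 conditions:

  i=1: 0 1 1 1 1 1 1 1 1 1 1
  i=2: 0 1 1 1 1 2 2 2 2 2 2
  i=3: 0 1 1 2 2 3 3 3 3 3 3
  i=4: 0 1 1 2 2 3 4 4 4 4 4
  i=5: 0 1 1 2 2 3 4 4 5 5 5
  i=6: 0 1 1 2 2 3 4 5 6 6 6
  i=7: 0 1 2 3 3 4 5 6 7 7 7
  i=8: 0 1 2 3 4 5 6 7 8 8 8
  i=9: 1 2 3 4 5 6 7 8 9 9 9
  i=10: 1 2 3 4 5 6 7 8 9 10 10
  i=11: 1 2 3 4 5 6 7 8 9 10 11

giving w = (2, 6, 4, 7, 9, 8, 3, 5, 1, 10, 11) via Δ²R.

ℓ(w)=19; the 5 essential cells (i,j,r):

[(2, 5, 1), (5, 8, 4), (6, 3, 1), (6, 5, 2), (8, 1, 0)]


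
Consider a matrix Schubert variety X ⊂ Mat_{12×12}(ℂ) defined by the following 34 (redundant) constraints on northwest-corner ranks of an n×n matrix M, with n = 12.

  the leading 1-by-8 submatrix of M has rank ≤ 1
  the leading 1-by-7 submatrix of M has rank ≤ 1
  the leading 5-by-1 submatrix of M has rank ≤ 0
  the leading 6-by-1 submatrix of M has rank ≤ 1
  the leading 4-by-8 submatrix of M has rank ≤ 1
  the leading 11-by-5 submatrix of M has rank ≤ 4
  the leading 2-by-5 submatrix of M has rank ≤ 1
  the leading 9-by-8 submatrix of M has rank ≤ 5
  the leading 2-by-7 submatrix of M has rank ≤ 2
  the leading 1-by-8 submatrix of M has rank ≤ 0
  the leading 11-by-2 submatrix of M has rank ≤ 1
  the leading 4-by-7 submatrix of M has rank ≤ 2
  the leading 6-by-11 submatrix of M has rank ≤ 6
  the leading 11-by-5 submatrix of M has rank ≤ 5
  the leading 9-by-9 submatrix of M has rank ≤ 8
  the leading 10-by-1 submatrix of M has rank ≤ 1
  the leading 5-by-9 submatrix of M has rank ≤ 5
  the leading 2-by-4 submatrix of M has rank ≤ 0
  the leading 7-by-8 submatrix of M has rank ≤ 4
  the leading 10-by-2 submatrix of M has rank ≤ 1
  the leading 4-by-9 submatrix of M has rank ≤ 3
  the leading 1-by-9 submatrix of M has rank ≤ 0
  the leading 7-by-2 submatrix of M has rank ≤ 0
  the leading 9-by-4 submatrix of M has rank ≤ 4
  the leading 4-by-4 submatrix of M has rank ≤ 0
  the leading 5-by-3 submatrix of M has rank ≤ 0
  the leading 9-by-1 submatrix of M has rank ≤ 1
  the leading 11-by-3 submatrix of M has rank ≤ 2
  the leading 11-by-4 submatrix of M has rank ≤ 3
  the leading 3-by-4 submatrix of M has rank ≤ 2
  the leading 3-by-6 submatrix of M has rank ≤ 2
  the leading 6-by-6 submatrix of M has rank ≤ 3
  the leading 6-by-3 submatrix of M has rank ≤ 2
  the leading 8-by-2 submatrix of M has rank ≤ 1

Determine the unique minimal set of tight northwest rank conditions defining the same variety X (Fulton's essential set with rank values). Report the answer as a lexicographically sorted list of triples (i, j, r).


Propagating the 34 rank bounds to every northwest block:

  row 1: 0  0  0  0  0  0  0  0  0  1  1  1
  row 2: 0  0  0  0  1  1  1  1  1  2  2  2
  row 3: 0  0  0  0  1  1  1  1  2  3  3  3
  row 4: 0  0  0  0  1  1  1  1  2  3  4  4
  row 5: 0  0  0  1  2  2  2  2  3  4  5  5
  row 6: 0  0  1  2  3  3  3  3  4  5  6  6
  row 7: 0  0  1  2  3  4  4  4  5  6  7  7
  row 8: 1  1  2  3  4  5  5  5  6  7  8  8
  row 9: 1  1  2  3  4  5  5  5  6  7  8  9
  row 10: 1  1  2  3  4  5  6  6  7  8  9  10
  row 11: 1  1  2  3  4  5  6  7  8  9  10  11
  row 12: 1  2  3  4  5  6  7  8  9  10  11  12

reading off 1-entries of Δ²R: w = (10, 5, 9, 11, 4, 3, 6, 1, 12, 7, 8, 2).

ℓ(w)=39; the 7 essential cells (i,j,r):

[(1, 9, 0), (4, 4, 0), (4, 8, 1), (5, 3, 0), (7, 2, 0), (9, 8, 5), (11, 2, 1)]


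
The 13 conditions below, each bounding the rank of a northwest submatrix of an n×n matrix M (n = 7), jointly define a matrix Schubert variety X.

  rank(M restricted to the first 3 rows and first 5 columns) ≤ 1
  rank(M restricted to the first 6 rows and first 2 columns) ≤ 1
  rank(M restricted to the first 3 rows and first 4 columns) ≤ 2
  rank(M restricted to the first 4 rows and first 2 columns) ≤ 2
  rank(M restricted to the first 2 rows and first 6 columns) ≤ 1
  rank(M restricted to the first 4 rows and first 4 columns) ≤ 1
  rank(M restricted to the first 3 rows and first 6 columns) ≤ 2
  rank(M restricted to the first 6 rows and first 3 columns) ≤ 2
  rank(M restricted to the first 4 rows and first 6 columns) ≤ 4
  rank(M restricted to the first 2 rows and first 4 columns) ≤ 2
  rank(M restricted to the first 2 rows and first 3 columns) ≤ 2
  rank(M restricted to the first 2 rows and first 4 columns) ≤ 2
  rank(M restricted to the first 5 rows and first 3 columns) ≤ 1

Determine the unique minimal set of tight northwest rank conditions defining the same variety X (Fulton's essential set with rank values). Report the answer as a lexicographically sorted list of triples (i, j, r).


Recovering R(i,j) via the rank-extension bound from the 13 conditions:

  R[1]: 1 1 1 1 1 1 1
  R[2]: 1 1 1 1 1 1 2
  R[3]: 1 1 1 1 1 2 3
  R[4]: 1 1 1 1 2 3 4
  R[5]: 1 1 1 2 3 4 5
  R[6]: 1 1 2 3 4 5 6
  R[7]: 1 2 3 4 5 6 7

reading off 1-entries of Δ²R: w = (1, 7, 6, 5, 4, 3, 2).

Rothe diagram D(w) (15 cells), 5 SE-corners (essential conditions):

[(2, 6, 1), (3, 5, 1), (4, 4, 1), (5, 3, 1), (6, 2, 1)]


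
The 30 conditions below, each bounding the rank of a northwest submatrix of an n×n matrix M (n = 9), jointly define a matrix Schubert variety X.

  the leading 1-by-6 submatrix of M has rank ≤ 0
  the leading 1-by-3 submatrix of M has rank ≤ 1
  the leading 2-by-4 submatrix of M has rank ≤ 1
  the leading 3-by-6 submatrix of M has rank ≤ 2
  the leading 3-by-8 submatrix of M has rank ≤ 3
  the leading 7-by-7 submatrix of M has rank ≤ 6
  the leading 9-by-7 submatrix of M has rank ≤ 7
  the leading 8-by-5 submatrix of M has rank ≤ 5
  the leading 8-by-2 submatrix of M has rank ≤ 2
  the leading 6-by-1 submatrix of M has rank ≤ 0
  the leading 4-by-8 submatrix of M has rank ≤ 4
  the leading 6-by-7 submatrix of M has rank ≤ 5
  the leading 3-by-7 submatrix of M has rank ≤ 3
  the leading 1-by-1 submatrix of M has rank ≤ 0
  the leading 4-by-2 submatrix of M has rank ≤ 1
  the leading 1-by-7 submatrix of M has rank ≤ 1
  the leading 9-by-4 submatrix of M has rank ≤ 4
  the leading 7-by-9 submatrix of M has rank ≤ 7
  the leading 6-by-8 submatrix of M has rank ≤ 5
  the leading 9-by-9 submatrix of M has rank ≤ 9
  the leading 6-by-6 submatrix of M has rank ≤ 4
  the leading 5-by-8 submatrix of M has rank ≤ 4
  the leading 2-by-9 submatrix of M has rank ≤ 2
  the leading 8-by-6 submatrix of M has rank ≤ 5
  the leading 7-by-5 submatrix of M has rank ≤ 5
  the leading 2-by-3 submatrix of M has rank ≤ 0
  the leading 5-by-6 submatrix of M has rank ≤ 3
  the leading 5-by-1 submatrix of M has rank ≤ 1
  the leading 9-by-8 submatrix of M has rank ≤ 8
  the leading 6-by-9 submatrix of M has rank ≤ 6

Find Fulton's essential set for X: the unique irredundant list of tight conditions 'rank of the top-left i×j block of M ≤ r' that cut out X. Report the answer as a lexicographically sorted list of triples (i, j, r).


Computing R[i][j] = min implied NW-rank bound (n=9, 30 conditions):

  i=1: 0 0 0 0 0 0 1 1 1
  i=2: 0 0 0 1 1 1 2 2 2
  i=3: 0 1 1 2 2 2 3 3 3
  i=4: 0 1 2 3 3 3 4 4 4
  i=5: 0 1 2 3 3 3 4 4 5
  i=6: 0 1 2 3 4 4 5 5 6
  i=7: 1 2 3 4 5 5 6 6 7
  i=8: 1 2 3 4 5 5 6 7 8
  i=9: 1 2 3 4 5 6 7 8 9

second differences of R give the permutation w = (7, 4, 2, 3, 9, 5, 1, 8, 6).

Fulton essential set (6 of the 17 Rothe cells):

[(1, 6, 0), (2, 3, 0), (5, 6, 3), (5, 8, 4), (6, 1, 0), (8, 6, 5)]


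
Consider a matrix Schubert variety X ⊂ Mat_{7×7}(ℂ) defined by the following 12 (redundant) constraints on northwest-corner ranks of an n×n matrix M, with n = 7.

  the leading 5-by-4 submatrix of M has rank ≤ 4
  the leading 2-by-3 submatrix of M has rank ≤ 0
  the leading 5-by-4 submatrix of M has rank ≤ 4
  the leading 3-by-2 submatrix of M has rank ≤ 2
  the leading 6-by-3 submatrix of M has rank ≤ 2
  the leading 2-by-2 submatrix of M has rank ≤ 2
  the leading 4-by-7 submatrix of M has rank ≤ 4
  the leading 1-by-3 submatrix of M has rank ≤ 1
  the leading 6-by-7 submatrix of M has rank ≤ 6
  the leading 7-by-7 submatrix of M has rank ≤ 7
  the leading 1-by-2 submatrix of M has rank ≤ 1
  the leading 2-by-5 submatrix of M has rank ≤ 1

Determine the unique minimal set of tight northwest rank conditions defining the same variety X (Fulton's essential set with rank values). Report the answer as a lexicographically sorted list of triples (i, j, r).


Reconstructing r_w from the 12 given conditions:

  row 1: 0 0 0 1 1 1 1
  row 2: 0 0 0 1 1 2 2
  row 3: 1 1 1 2 2 3 3
  row 4: 1 2 2 3 3 4 4
  row 5: 1 2 2 3 4 5 5
  row 6: 1 2 2 3 4 5 6
  row 7: 1 2 3 4 5 6 7

reading off 1-entries of Δ²R: w = (4, 6, 1, 2, 5, 7, 3).

3 SE-corners of the 9-cell Rothe diagram give Ess(w):

[(2, 3, 0), (2, 5, 1), (6, 3, 2)]


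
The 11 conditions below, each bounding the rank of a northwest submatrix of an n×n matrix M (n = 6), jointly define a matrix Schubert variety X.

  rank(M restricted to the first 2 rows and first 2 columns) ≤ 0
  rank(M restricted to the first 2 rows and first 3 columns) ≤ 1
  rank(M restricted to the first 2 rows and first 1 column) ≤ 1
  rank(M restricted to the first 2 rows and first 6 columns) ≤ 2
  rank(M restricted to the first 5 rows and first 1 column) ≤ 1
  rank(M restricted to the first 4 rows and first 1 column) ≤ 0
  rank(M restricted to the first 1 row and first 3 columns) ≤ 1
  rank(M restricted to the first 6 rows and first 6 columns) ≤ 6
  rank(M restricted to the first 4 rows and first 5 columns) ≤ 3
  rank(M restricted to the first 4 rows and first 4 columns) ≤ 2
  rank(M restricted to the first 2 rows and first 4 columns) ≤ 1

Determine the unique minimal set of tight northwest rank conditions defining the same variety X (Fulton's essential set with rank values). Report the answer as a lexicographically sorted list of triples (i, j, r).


Propagating the 11 rank bounds to every northwest block:

  row 1: 0  0  1  1  1  1
  row 2: 0  0  1  1  2  2
  row 3: 0  1  2  2  3  3
  row 4: 0  1  2  2  3  4
  row 5: 1  2  3  3  4  5
  row 6: 1  2  3  4  5  6

reading off 1-entries of Δ²R: w = (3, 5, 2, 6, 1, 4).

Rothe diagram D(w) (8 cells), 4 SE-corners (essential conditions):

[(2, 2, 0), (2, 4, 1), (4, 1, 0), (4, 4, 2)]


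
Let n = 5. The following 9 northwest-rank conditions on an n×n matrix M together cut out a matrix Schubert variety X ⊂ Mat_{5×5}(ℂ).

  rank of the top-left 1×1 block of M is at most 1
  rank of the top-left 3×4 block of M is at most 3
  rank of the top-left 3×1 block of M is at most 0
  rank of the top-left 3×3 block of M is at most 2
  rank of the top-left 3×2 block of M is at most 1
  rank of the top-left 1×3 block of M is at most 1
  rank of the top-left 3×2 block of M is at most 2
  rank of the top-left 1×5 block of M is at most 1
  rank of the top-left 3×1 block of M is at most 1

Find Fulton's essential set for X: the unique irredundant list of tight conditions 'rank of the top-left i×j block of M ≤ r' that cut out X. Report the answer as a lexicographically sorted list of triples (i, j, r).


The tightest implied rank at each (i,j), from the 9 conditions:

  i=1: 0 | 1 | 1 | 1 | 1
  i=2: 0 | 1 | 2 | 2 | 2
  i=3: 0 | 1 | 2 | 3 | 3
  i=4: 1 | 2 | 3 | 4 | 4
  i=5: 1 | 2 | 3 | 4 | 5

hence w(1..5) = (2, 3, 4, 1, 5).

|D(w)|=3, |Ess(w)|=1:

[(3, 1, 0)]


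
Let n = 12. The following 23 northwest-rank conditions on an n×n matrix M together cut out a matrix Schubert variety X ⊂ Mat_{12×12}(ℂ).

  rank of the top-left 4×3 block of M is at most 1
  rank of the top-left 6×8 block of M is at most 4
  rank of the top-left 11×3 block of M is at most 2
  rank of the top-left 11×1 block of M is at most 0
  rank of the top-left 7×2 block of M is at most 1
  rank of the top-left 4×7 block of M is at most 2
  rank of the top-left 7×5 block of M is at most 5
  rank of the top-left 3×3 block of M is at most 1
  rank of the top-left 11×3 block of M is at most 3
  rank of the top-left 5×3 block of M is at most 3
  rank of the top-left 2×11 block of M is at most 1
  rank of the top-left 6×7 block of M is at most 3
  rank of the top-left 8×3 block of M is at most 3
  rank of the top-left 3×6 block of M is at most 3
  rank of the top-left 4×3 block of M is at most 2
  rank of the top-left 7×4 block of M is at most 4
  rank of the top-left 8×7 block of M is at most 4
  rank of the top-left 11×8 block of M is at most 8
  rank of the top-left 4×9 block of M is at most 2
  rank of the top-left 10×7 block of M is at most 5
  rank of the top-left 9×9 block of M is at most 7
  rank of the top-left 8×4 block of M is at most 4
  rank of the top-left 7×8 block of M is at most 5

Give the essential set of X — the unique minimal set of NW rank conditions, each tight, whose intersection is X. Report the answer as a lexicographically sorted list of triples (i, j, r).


Rank table r_w(12×12) implied by the 23 constraints:

  R[1]: 0 | 1 | 1 | 1 | 1 | 1 | 1 | 1 | 1 | 1 | 1 | 1
  R[2]: 0 | 1 | 1 | 1 | 1 | 1 | 1 | 1 | 1 | 1 | 1 | 2
  R[3]: 0 | 1 | 1 | 2 | 2 | 2 | 2 | 2 | 2 | 2 | 2 | 3
  R[4]: 0 | 1 | 1 | 2 | 2 | 2 | 2 | 2 | 2 | 3 | 3 | 4
  R[5]: 0 | 1 | 2 | 3 | 3 | 3 | 3 | 3 | 3 | 4 | 4 | 5
  R[6]: 0 | 1 | 2 | 3 | 3 | 3 | 3 | 4 | 4 | 5 | 5 | 6
  R[7]: 0 | 1 | 2 | 3 | 4 | 4 | 4 | 5 | 5 | 6 | 6 | 7
  R[8]: 0 | 1 | 2 | 3 | 4 | 4 | 4 | 5 | 6 | 7 | 7 | 8
  R[9]: 0 | 1 | 2 | 3 | 4 | 5 | 5 | 6 | 7 | 8 | 8 | 9
  R[10]: 0 | 1 | 2 | 3 | 4 | 5 | 5 | 6 | 7 | 8 | 9 | 10
  R[11]: 0 | 1 | 2 | 3 | 4 | 5 | 6 | 7 | 8 | 9 | 10 | 11
  R[12]: 1 | 2 | 3 | 4 | 5 | 6 | 7 | 8 | 9 | 10 | 11 | 12

second differences of R give the permutation w = (2, 12, 4, 10, 3, 8, 5, 9, 6, 11, 7, 1).

|D(w)|=33, |Ess(w)|=7:

[(2, 11, 1), (4, 3, 1), (4, 9, 2), (6, 7, 3), (8, 7, 4), (10, 7, 5), (11, 1, 0)]


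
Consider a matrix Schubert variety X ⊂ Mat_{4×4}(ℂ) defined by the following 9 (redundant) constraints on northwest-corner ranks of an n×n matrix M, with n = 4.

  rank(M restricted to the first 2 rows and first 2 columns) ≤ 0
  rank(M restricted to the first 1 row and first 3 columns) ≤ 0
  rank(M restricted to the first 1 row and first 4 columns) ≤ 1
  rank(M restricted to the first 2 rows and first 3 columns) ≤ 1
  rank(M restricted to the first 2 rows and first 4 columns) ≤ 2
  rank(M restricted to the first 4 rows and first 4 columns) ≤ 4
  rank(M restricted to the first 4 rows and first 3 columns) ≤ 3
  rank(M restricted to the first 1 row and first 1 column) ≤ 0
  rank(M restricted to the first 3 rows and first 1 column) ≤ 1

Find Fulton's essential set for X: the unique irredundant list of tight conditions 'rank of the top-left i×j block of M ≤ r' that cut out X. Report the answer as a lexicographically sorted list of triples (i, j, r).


Propagating the 9 rank bounds to every northwest block:

  R[1]: 0, 0, 0, 1
  R[2]: 0, 0, 1, 2
  R[3]: 1, 1, 2, 3
  R[4]: 1, 2, 3, 4

so w = (4, 3, 1, 2).

2 SE-corners of the 5-cell Rothe diagram give Ess(w):

[(1, 3, 0), (2, 2, 0)]


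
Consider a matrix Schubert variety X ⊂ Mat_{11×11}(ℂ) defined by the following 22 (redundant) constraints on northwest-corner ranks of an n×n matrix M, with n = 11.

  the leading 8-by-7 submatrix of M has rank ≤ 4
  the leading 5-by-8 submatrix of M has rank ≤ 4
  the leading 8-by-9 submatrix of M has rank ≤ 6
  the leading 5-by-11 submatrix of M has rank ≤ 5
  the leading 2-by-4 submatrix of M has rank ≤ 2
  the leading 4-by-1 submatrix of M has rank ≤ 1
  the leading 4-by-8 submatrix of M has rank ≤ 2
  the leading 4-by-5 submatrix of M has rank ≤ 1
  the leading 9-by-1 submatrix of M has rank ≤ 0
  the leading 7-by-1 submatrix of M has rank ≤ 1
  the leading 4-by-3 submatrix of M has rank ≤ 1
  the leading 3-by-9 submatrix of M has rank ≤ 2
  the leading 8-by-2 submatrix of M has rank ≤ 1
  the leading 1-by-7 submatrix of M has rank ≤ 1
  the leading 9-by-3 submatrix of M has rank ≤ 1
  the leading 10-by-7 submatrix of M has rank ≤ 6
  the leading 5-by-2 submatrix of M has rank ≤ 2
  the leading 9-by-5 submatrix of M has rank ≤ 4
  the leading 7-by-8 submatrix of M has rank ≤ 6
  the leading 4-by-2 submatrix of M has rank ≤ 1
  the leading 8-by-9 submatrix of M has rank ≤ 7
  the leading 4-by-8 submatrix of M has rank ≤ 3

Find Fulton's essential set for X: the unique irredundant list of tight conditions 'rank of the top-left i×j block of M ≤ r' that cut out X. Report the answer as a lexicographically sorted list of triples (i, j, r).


Computing R[i][j] = min implied NW-rank bound (n=11, 22 conditions):

  row 1: 0  1  1  1  1  1  1  1  1  1  1
  row 2: 0  1  1  1  1  2  2  2  2  2  2
  row 3: 0  1  1  1  1  2  2  2  2  3  3
  row 4: 0  1  1  1  1  2  2  2  3  4  4
  row 5: 0  1  1  2  2  3  3  3  4  5  5
  row 6: 0  1  1  2  3  4  4  4  5  6  6
  row 7: 0  1  1  2  3  4  4  5  6  7  7
  row 8: 0  1  1  2  3  4  4  5  6  7  8
  row 9: 0  1  1  2  3  4  5  6  7  8  9
  row 10: 1  2  2  3  4  5  6  7  8  9  10
  row 11: 1  2  3  4  5  6  7  8  9  10  11

second differences of R give the permutation w = (2, 6, 10, 9, 4, 5, 8, 11, 7, 1, 3).

Fulton essential set (6 of the 30 Rothe cells):

[(3, 9, 2), (4, 5, 1), (4, 8, 2), (8, 7, 4), (9, 1, 0), (9, 3, 1)]


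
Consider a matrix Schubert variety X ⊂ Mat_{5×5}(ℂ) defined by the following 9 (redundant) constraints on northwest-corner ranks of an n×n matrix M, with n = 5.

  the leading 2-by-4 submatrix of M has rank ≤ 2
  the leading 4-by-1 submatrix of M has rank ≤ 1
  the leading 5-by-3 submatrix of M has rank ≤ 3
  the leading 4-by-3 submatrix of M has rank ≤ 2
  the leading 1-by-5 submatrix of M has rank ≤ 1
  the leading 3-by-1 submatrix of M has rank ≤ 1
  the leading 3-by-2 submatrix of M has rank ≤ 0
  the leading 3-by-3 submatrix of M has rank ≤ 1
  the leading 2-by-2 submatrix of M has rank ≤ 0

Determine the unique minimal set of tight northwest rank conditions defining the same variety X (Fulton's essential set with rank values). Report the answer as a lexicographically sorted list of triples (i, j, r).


Recovering R(i,j) via the rank-extension bound from the 9 conditions:

  R[1]: 0 | 0 | 1 | 1 | 1
  R[2]: 0 | 0 | 1 | 2 | 2
  R[3]: 0 | 0 | 1 | 2 | 3
  R[4]: 1 | 1 | 2 | 3 | 4
  R[5]: 1 | 2 | 3 | 4 | 5

giving w = (3, 4, 5, 1, 2) via Δ²R.

1 SE-corner of the 6-cell Rothe diagram gives Ess(w):

[(3, 2, 0)]


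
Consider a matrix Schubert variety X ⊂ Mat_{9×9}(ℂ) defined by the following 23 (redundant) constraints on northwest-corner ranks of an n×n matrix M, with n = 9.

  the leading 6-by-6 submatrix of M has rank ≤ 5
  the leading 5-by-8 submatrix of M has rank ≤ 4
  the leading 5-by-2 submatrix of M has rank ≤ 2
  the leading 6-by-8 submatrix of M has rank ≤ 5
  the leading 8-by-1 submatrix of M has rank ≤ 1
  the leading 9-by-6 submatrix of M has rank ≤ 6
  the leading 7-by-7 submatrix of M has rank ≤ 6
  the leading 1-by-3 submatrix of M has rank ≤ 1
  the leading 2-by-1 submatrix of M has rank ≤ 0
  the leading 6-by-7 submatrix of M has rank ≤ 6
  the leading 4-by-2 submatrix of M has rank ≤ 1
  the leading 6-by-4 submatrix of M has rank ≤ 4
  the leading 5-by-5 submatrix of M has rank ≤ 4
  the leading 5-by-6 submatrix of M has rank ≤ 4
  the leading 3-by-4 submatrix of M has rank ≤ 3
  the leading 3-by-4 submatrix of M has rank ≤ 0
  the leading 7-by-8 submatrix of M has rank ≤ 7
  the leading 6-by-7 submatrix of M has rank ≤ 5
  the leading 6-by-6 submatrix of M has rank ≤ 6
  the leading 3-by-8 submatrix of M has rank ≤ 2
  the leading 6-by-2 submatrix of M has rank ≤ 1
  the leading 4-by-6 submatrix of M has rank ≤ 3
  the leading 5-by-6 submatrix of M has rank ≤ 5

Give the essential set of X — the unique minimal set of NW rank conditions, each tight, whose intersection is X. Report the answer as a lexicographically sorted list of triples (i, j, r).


Rank table r_w(9×9) implied by the 23 constraints:

  i=1: 0 | 0 | 0 | 0 | 1 | 1 | 1 | 1 | 1
  i=2: 0 | 0 | 0 | 0 | 1 | 2 | 2 | 2 | 2
  i=3: 0 | 0 | 0 | 0 | 1 | 2 | 2 | 2 | 3
  i=4: 1 | 1 | 1 | 1 | 2 | 3 | 3 | 3 | 4
  i=5: 1 | 1 | 2 | 2 | 3 | 4 | 4 | 4 | 5
  i=6: 1 | 1 | 2 | 3 | 4 | 5 | 5 | 5 | 6
  i=7: 1 | 2 | 3 | 4 | 5 | 6 | 6 | 6 | 7
  i=8: 1 | 2 | 3 | 4 | 5 | 6 | 7 | 7 | 8
  i=9: 1 | 2 | 3 | 4 | 5 | 6 | 7 | 8 | 9

so w = (5, 6, 9, 1, 3, 4, 2, 7, 8).

ℓ(w)=16; the 3 essential cells (i,j,r):

[(3, 4, 0), (3, 8, 2), (6, 2, 1)]


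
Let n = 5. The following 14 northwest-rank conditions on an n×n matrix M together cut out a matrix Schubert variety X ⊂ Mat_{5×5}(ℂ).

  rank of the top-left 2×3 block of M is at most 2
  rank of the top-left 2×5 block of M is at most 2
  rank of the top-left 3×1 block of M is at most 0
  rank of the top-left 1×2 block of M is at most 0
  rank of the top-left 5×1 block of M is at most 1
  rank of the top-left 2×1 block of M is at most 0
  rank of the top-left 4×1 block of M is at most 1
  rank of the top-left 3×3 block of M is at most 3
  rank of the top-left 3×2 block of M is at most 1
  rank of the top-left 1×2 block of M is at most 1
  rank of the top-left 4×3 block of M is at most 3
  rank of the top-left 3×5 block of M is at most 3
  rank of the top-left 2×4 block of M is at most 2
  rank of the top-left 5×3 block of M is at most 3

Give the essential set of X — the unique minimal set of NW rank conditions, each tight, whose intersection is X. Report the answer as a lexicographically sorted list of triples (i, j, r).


Propagating the 14 rank bounds to every northwest block:

  row 1: 0 0 1 1 1
  row 2: 0 1 2 2 2
  row 3: 0 1 2 3 3
  row 4: 1 2 3 4 4
  row 5: 1 2 3 4 5

the unique w with this rank table is (3, 2, 4, 1, 5).

|D(w)|=4, |Ess(w)|=2:

[(1, 2, 0), (3, 1, 0)]


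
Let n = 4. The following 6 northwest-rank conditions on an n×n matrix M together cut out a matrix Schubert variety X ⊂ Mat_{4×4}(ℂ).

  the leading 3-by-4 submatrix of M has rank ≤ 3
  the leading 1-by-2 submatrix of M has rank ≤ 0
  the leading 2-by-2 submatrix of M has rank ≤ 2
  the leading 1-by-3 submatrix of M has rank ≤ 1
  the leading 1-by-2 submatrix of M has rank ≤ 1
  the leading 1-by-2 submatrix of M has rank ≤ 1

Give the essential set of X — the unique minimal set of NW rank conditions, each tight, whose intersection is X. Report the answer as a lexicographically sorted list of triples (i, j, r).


The tightest implied rank at each (i,j), from the 6 conditions:

  row 1: 0 0 1 1
  row 2: 1 1 2 2
  row 3: 1 2 3 3
  row 4: 1 2 3 4

giving w = (3, 1, 2, 4) via Δ²R.

Fulton essential set (1 of the 2 Rothe cells):

[(1, 2, 0)]


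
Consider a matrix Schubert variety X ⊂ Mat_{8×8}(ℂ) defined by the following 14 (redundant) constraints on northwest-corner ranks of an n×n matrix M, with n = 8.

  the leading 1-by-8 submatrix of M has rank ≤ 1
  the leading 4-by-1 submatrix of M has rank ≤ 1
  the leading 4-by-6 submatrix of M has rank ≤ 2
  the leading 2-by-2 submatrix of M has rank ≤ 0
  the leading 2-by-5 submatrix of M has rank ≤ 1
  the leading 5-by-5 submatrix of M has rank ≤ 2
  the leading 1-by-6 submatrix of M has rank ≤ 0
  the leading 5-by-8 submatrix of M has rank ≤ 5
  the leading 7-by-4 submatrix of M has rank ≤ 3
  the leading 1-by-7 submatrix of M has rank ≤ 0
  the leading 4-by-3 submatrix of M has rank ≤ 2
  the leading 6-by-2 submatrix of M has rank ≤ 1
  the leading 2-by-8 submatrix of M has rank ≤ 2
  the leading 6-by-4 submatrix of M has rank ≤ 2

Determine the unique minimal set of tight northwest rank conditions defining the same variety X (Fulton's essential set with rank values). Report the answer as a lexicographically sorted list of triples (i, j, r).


Computing R[i][j] = min implied NW-rank bound (n=8, 14 conditions):

  R[1]: 0 | 0 | 0 | 0 | 0 | 0 | 0 | 1
  R[2]: 0 | 0 | 1 | 1 | 1 | 1 | 1 | 2
  R[3]: 1 | 1 | 2 | 2 | 2 | 2 | 2 | 3
  R[4]: 1 | 1 | 2 | 2 | 2 | 2 | 3 | 4
  R[5]: 1 | 1 | 2 | 2 | 2 | 3 | 4 | 5
  R[6]: 1 | 1 | 2 | 2 | 3 | 4 | 5 | 6
  R[7]: 1 | 2 | 3 | 3 | 4 | 5 | 6 | 7
  R[8]: 1 | 2 | 3 | 4 | 5 | 6 | 7 | 8

so w = (8, 3, 1, 7, 6, 5, 2, 4).

Fulton essential set (6 of the 18 Rothe cells):

[(1, 7, 0), (2, 2, 0), (4, 6, 2), (5, 5, 2), (6, 2, 1), (6, 4, 2)]


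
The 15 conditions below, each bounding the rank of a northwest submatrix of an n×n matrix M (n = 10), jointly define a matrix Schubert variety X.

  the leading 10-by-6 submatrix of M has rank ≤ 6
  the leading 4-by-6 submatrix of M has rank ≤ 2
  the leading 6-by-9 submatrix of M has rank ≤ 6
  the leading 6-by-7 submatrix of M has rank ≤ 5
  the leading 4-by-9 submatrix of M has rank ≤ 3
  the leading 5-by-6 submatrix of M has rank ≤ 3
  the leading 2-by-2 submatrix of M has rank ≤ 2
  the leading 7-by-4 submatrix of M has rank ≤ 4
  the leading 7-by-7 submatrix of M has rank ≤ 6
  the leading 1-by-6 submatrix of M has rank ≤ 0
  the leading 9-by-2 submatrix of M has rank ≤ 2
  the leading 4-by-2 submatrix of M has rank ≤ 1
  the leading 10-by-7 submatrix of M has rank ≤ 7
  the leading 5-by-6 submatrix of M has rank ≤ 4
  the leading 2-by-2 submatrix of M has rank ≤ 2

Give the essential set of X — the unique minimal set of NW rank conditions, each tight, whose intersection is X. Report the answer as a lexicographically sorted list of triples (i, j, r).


Rank table r_w(10×10) implied by the 15 constraints:

  R[1]: 0 | 0 | 0 | 0 | 0 | 0 | 1 | 1 | 1 | 1
  R[2]: 1 | 1 | 1 | 1 | 1 | 1 | 2 | 2 | 2 | 2
  R[3]: 1 | 1 | 2 | 2 | 2 | 2 | 3 | 3 | 3 | 3
  R[4]: 1 | 1 | 2 | 2 | 2 | 2 | 3 | 3 | 3 | 4
  R[5]: 1 | 2 | 3 | 3 | 3 | 3 | 4 | 4 | 4 | 5
  R[6]: 1 | 2 | 3 | 4 | 4 | 4 | 5 | 5 | 5 | 6
  R[7]: 1 | 2 | 3 | 4 | 5 | 5 | 6 | 6 | 6 | 7
  R[8]: 1 | 2 | 3 | 4 | 5 | 6 | 7 | 7 | 7 | 8
  R[9]: 1 | 2 | 3 | 4 | 5 | 6 | 7 | 8 | 8 | 9
  R[10]: 1 | 2 | 3 | 4 | 5 | 6 | 7 | 8 | 9 | 10

so w = (7, 1, 3, 10, 2, 4, 5, 6, 8, 9).

|D(w)|=13, |Ess(w)|=4:

[(1, 6, 0), (4, 2, 1), (4, 6, 2), (4, 9, 3)]


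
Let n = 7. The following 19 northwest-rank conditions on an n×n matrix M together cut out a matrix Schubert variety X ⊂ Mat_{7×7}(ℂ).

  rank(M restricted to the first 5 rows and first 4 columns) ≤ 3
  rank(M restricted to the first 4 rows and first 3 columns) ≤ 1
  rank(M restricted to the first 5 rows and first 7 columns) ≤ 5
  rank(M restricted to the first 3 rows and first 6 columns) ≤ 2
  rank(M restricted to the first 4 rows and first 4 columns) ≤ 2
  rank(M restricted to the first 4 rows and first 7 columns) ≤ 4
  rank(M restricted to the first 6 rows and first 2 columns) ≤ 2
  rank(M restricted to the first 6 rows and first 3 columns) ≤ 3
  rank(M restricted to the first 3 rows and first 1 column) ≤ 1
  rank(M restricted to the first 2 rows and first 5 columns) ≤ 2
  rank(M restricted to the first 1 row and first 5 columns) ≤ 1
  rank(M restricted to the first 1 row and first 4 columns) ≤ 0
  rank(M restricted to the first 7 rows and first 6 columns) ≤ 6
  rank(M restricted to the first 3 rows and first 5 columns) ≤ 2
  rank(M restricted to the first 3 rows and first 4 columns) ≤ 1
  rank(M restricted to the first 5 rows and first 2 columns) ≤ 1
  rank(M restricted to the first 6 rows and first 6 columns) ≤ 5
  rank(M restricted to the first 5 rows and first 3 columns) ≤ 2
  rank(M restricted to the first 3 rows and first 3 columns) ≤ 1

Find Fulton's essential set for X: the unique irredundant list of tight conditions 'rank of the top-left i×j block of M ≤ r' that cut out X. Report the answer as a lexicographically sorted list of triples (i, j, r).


Propagating the 19 rank bounds to every northwest block:

  0 | 0 | 0 | 0 | 1 | 1 | 1
  1 | 1 | 1 | 1 | 2 | 2 | 2
  1 | 1 | 1 | 1 | 2 | 2 | 3
  1 | 1 | 1 | 2 | 3 | 3 | 4
  1 | 1 | 2 | 3 | 4 | 4 | 5
  1 | 2 | 3 | 4 | 5 | 5 | 6
  1 | 2 | 3 | 4 | 5 | 6 | 7

so w = (5, 1, 7, 4, 3, 2, 6).

Fulton essential set (5 of the 11 Rothe cells):

[(1, 4, 0), (3, 4, 1), (3, 6, 2), (4, 3, 1), (5, 2, 1)]


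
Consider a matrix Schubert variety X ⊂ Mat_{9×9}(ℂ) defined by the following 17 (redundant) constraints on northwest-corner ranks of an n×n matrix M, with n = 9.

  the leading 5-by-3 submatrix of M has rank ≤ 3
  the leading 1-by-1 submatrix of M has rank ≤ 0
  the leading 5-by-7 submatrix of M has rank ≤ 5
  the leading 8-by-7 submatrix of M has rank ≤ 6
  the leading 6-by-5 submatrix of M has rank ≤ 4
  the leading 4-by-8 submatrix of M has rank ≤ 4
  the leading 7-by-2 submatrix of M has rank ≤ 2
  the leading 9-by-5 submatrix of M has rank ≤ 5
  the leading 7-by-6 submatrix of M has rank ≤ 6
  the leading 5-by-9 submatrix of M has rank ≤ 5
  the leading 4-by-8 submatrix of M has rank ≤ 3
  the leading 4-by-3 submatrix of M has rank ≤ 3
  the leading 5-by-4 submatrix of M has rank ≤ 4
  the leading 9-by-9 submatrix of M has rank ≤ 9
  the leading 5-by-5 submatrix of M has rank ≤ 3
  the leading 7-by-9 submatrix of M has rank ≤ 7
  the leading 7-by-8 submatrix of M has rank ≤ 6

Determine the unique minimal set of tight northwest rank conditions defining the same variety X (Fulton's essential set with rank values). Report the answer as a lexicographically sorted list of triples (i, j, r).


Reconstructing r_w from the 17 given conditions:

  row 1: 0 | 1 | 1 | 1 | 1 | 1 | 1 | 1 | 1
  row 2: 1 | 2 | 2 | 2 | 2 | 2 | 2 | 2 | 2
  row 3: 1 | 2 | 3 | 3 | 3 | 3 | 3 | 3 | 3
  row 4: 1 | 2 | 3 | 3 | 3 | 3 | 3 | 3 | 4
  row 5: 1 | 2 | 3 | 3 | 3 | 4 | 4 | 4 | 5
  row 6: 1 | 2 | 3 | 4 | 4 | 5 | 5 | 5 | 6
  row 7: 1 | 2 | 3 | 4 | 5 | 6 | 6 | 6 | 7
  row 8: 1 | 2 | 3 | 4 | 5 | 6 | 6 | 7 | 8
  row 9: 1 | 2 | 3 | 4 | 5 | 6 | 7 | 8 | 9

the unique w with this rank table is (2, 1, 3, 9, 6, 4, 5, 8, 7).

4 SE-corners of the 9-cell Rothe diagram give Ess(w):

[(1, 1, 0), (4, 8, 3), (5, 5, 3), (8, 7, 6)]


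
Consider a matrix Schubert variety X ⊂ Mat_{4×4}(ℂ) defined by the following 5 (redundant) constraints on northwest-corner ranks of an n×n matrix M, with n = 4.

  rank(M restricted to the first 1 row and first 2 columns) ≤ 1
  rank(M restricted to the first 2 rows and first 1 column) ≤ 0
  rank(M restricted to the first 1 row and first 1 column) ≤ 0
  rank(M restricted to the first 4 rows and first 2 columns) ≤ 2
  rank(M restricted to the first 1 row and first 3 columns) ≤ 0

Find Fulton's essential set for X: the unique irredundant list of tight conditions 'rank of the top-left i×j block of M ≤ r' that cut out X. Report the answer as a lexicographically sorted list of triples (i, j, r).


Reconstructing r_w from the 5 given conditions:

  row 1: 0 0 0 1
  row 2: 0 1 1 2
  row 3: 1 2 2 3
  row 4: 1 2 3 4

hence w(1..4) = (4, 2, 1, 3).

|D(w)|=4, |Ess(w)|=2:

[(1, 3, 0), (2, 1, 0)]


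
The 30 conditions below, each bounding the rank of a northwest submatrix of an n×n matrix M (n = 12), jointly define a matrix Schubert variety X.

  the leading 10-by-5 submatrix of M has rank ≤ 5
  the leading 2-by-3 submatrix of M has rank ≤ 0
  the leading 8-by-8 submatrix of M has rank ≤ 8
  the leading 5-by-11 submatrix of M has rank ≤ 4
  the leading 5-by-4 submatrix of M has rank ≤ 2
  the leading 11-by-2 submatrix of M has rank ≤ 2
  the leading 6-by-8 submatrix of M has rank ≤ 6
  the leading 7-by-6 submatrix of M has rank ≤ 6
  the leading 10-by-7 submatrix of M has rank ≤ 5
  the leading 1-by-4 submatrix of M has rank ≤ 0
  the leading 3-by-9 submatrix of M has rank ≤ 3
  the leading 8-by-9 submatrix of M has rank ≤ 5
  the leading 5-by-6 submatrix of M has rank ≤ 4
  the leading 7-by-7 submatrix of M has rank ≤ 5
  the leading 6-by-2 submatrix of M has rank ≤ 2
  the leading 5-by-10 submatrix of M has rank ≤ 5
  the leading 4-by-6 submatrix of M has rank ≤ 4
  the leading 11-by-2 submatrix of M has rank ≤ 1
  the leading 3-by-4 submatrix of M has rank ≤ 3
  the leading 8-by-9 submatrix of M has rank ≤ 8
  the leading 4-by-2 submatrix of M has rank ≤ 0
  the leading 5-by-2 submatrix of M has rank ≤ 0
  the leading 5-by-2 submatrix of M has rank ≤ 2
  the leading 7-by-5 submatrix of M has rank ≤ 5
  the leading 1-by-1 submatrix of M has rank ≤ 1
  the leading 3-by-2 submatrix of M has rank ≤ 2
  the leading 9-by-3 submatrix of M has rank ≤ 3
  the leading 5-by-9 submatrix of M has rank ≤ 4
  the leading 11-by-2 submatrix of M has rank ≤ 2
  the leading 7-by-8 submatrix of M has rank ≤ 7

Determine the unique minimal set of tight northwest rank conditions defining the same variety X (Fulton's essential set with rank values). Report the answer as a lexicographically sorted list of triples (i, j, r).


Reconstructing r_w from the 30 given conditions:

  row 1: 0  0  0  0  1  1  1  1  1  1  1  1
  row 2: 0  0  0  1  2  2  2  2  2  2  2  2
  row 3: 0  0  1  2  3  3  3  3  3  3  3  3
  row 4: 0  0  1  2  3  4  4  4  4  4  4  4
  row 5: 0  0  1  2  3  4  4  4  4  4  4  5
  row 6: 1  1  2  3  4  5  5  5  5  5  5  6
  row 7: 1  1  2  3  4  5  5  5  5  6  6  7
  row 8: 1  1  2  3  4  5  5  5  5  6  7  8
  row 9: 1  1  2  3  4  5  5  6  6  7  8  9
  row 10: 1  1  2  3  4  5  5  6  7  8  9  10
  row 11: 1  1  2  3  4  5  6  7  8  9  10  11
  row 12: 1  2  3  4  5  6  7  8  9  10  11  12

reading off 1-entries of Δ²R: w = (5, 4, 3, 6, 12, 1, 10, 11, 8, 9, 7, 2).

D(w) has 31 cells with 7 SE-corners; essential set:

[(1, 4, 0), (2, 3, 0), (5, 2, 0), (5, 11, 4), (8, 9, 5), (10, 7, 5), (11, 2, 1)]


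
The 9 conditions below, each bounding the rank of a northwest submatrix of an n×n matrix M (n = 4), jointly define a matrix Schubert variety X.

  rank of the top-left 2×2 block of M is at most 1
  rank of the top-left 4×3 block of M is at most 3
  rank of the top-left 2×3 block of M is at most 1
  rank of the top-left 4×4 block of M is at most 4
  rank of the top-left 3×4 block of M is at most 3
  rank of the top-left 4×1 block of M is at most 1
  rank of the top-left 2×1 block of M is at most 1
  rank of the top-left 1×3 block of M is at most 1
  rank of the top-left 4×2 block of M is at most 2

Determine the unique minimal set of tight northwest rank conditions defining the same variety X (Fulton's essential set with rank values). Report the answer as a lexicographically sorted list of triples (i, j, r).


Propagating the 9 rank bounds to every northwest block:

  i=1: 1 1 1 1
  i=2: 1 1 1 2
  i=3: 1 2 2 3
  i=4: 1 2 3 4

second differences of R give the permutation w = (1, 4, 2, 3).

Fulton essential set (1 of the 2 Rothe cells):

[(2, 3, 1)]


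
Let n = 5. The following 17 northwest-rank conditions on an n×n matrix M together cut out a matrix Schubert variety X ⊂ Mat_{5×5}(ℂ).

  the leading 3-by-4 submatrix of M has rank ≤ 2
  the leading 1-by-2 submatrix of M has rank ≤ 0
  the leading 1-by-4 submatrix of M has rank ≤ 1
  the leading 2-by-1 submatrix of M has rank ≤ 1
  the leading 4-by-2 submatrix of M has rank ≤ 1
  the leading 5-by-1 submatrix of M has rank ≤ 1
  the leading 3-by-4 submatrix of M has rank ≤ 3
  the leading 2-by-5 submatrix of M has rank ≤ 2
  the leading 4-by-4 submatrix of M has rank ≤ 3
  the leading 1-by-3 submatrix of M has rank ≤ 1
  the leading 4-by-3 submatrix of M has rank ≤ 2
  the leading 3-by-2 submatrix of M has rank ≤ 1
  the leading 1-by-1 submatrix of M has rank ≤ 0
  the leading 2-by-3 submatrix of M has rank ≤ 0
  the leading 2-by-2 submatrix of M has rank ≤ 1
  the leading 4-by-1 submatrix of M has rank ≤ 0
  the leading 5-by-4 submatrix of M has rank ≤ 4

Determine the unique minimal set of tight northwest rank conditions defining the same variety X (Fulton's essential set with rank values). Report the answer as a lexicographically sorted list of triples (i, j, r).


Computing R[i][j] = min implied NW-rank bound (n=5, 17 conditions):

  row 1: 0, 0, 0, 1, 1
  row 2: 0, 0, 0, 1, 2
  row 3: 0, 1, 1, 2, 3
  row 4: 0, 1, 2, 3, 4
  row 5: 1, 2, 3, 4, 5

giving w = (4, 5, 2, 3, 1) via Δ²R.

|D(w)|=8, |Ess(w)|=2:

[(2, 3, 0), (4, 1, 0)]


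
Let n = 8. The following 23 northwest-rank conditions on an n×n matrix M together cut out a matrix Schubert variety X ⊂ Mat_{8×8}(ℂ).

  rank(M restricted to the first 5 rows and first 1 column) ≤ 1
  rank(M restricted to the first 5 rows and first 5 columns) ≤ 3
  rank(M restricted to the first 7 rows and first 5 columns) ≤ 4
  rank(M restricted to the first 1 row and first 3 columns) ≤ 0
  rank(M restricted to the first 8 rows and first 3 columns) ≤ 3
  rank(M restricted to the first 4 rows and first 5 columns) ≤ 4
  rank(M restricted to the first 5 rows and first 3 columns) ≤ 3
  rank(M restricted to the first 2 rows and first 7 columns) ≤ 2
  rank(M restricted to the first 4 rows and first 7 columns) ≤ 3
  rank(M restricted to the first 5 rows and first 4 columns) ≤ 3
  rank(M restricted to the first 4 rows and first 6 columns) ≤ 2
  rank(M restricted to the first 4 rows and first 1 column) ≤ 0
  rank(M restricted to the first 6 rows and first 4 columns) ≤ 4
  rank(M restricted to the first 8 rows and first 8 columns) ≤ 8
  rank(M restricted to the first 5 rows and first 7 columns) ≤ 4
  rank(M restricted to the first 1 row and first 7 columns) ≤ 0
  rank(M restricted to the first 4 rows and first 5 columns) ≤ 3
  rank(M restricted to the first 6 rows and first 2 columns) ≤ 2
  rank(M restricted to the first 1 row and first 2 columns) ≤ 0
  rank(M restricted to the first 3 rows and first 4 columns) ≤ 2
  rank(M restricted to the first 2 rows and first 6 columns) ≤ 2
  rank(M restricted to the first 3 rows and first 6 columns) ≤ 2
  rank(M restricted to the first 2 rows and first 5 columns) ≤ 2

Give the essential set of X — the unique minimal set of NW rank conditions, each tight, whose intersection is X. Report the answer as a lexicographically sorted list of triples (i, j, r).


Reconstructing r_w from the 23 given conditions:

  i=1: 0, 0, 0, 0, 0, 0, 0, 1
  i=2: 0, 1, 1, 1, 1, 1, 1, 2
  i=3: 0, 1, 2, 2, 2, 2, 2, 3
  i=4: 0, 1, 2, 2, 2, 2, 3, 4
  i=5: 1, 2, 3, 3, 3, 3, 4, 5
  i=6: 1, 2, 3, 4, 4, 4, 5, 6
  i=7: 1, 2, 3, 4, 4, 5, 6, 7
  i=8: 1, 2, 3, 4, 5, 6, 7, 8

reading off 1-entries of Δ²R: w = (8, 2, 3, 7, 1, 4, 6, 5).

D(w) has 14 cells with 4 SE-corners; essential set:

[(1, 7, 0), (4, 1, 0), (4, 6, 2), (7, 5, 4)]


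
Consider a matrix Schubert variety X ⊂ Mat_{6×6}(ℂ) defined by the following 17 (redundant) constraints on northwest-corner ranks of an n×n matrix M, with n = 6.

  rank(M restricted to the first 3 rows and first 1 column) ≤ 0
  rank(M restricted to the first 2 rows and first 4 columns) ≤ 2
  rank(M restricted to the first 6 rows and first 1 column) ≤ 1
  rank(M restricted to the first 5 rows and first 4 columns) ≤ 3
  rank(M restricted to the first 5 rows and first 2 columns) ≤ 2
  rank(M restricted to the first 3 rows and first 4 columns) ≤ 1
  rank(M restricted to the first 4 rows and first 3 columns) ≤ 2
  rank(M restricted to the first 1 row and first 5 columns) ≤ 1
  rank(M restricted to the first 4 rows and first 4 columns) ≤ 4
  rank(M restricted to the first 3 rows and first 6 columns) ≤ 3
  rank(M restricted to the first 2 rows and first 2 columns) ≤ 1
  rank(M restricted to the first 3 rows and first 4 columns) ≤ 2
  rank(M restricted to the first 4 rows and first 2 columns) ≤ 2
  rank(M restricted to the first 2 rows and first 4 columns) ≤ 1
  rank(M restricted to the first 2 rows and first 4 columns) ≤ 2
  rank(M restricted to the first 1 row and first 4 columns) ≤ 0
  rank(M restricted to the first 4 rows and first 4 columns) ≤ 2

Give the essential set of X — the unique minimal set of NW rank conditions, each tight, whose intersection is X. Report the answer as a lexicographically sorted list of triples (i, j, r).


The tightest implied rank at each (i,j), from the 17 conditions:

  row 1: 0  0  0  0  1  1
  row 2: 0  1  1  1  2  2
  row 3: 0  1  1  1  2  3
  row 4: 1  2  2  2  3  4
  row 5: 1  2  3  3  4  5
  row 6: 1  2  3  4  5  6

giving w = (5, 2, 6, 1, 3, 4) via Δ²R.

ℓ(w)=8; the 3 essential cells (i,j,r):

[(1, 4, 0), (3, 1, 0), (3, 4, 1)]
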